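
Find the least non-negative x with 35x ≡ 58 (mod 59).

32

35⁻¹ ≡ 27 (mod 59) because 35·27 = 945 = 16·59 + 1.
So x ≡ 27·58 = 1566 ≡ 32 (mod 59).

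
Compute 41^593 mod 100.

21

Successive squares of 41 mod 100: 41^1≡41, 41^2≡81, 41^4≡61, 41^8≡21, 41^16≡41, 41^32≡81, 41^64≡61, 41^128≡21, 41^256≡41, 41^512≡81.
Since 593 = 1 + 16 + 64 + 512 in binary, 41^593 ≡ 41·41·61·81 ≡ 21 (mod 100).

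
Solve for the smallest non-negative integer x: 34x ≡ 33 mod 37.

The inverse of 34 mod 37 is 12 (since 34·12 = 408 ≡ 1).
Multiplying both sides by 12: x ≡ 12·33 = 396 ≡ 26 (mod 37).
Check: 34·26 = 884 = 23·37 + 33.

26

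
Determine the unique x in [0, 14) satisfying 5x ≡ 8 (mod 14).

5⁻¹ ≡ 3 (mod 14) because 5·3 = 15 = 1·14 + 1.
Multiplying both sides by 3: x ≡ 3·8 = 24 ≡ 10 (mod 14).
Check: 5·10 = 50 = 3·14 + 8.

10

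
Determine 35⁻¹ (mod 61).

7

35·7 = 245 = 4·61 + 1, so 35⁻¹ ≡ 7 (mod 61).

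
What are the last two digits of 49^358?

01

Square-and-reduce mod 100: 49^1≡49, 49^2≡1, 49^4≡1, 49^8≡1, 49^16≡1, 49^32≡1, 49^64≡1, 49^128≡1, 49^256≡1.
358 = 2 + 4 + 32 + 64 + 256, so 49^358 ≡ 1·1·1·1·1 ≡ 1 (mod 100).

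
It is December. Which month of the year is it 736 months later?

April

Dividing 736 by 12 gives quotient 61 and remainder 4.
December + 4 months → April.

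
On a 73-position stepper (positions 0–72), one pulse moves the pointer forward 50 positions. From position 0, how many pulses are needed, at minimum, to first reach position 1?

73 = 1·50 + 23
50 = 2·23 + 4
23 = 5·4 + 3
4 = 1·3 + 1
3 = 3·1 + 0
Back-substituting gives 50·19 ≡ 1 (mod 73).

19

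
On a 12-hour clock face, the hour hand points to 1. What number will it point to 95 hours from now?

12

95 = 7·12 + 11, so 95 mod 12 = 11.
1 + 11 → 12 on a 12-hour dial.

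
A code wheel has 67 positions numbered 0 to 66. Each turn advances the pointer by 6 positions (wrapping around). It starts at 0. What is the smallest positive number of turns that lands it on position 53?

The inverse of 6 mod 67 is 56 (since 6·56 = 336 ≡ 1).
So x ≡ 56·53 = 2968 ≡ 20 (mod 67).

20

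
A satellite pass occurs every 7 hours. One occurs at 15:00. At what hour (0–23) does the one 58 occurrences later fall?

58·7 = 406.
Dividing 406 by 24 gives quotient 16 and remainder 22.
(15 + 22) mod 24 = 13.

13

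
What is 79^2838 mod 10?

Last digits of 9^n: 9, 1 (period 2).
2838 mod 2 = 0, so the last digit matches 9^2 = 1.

1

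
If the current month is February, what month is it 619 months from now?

September

619 = 51·12 + 7, so 619 mod 12 = 7.
February + 7 months → September.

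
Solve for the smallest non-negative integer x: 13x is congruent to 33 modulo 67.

18

The inverse of 13 mod 67 is 31 (since 13·31 = 403 ≡ 1).
So x ≡ 31·33 = 1023 ≡ 18 (mod 67).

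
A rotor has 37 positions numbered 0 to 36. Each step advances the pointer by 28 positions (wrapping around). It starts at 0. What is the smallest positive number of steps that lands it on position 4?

28⁻¹ ≡ 4 (mod 37) because 28·4 = 112 = 3·37 + 1.
So x ≡ 4·4 = 16 ≡ 16 (mod 37).
Check: 28·16 = 448 = 12·37 + 4.

16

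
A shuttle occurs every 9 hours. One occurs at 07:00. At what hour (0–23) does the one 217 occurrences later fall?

16

217·9 = 1953.
1953 − 81·24 = 9, so 1953 ≡ 9 (mod 24).
(7 + 9) mod 24 = 16.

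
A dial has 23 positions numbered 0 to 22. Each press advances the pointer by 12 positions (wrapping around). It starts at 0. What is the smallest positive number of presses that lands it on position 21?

12⁻¹ ≡ 2 (mod 23) because 12·2 = 24 = 1·23 + 1.
Multiplying both sides by 2: x ≡ 2·21 = 42 ≡ 19 (mod 23).

19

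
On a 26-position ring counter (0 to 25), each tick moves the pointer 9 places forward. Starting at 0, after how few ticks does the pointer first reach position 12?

10

9⁻¹ ≡ 3 (mod 26) because 9·3 = 27 = 1·26 + 1.
So x ≡ 3·12 = 36 ≡ 10 (mod 26).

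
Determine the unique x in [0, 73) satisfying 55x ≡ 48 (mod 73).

The inverse of 55 mod 73 is 4 (since 55·4 = 220 ≡ 1).
Multiplying both sides by 4: x ≡ 4·48 = 192 ≡ 46 (mod 73).
Check: 55·46 = 2530 = 34·73 + 48.

46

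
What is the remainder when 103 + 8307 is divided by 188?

138

8307 mod 188 = 35 (since 44·188 = 8272).
(103 + 35) mod 188 = 138.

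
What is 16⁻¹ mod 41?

41 = 2·16 + 9
16 = 1·9 + 7
9 = 1·7 + 2
7 = 3·2 + 1
2 = 2·1 + 0
Back-substituting gives 16·18 ≡ 1 (mod 41).

18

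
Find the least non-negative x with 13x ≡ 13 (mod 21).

The inverse of 13 mod 21 is 13 (since 13·13 = 169 ≡ 1).
So x ≡ 13·13 = 169 ≡ 1 (mod 21).

1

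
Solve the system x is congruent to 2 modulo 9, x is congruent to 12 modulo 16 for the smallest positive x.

92

Since 16·4 ≡ 1 (mod 9), take x = 12 + 16·((2−12)·4 mod 9) = 12 + 16·5 = 92.
Check: 92 mod 9 = 2, 92 mod 16 = 12.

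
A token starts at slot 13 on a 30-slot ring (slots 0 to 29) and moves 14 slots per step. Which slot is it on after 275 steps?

23

275·14 = 3850.
3850 mod 30 = 10 (since 128·30 = 3840).
(13 + 10) mod 30 = 23.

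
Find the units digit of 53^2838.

9

Last digits of 3^n: 3, 9, 7, 1 (period 4).
2838 mod 4 = 2, so the last digit matches 3^2 = 9.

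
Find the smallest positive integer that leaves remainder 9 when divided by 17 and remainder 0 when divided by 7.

77

Since 7·5 ≡ 1 (mod 17), take x = 0 + 7·((9−0)·5 mod 17) = 0 + 7·11 = 77.
Check: 77 mod 17 = 9, 77 mod 7 = 0.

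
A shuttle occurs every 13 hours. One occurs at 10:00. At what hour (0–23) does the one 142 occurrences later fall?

142·13 = 1846.
1846 mod 24 = 22 (since 76·24 = 1824).
(10 + 22) mod 24 = 8.

8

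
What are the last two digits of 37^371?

Square-and-reduce mod 100: 37^1≡37, 37^2≡69, 37^4≡61, 37^8≡21, 37^16≡41, 37^32≡81, 37^64≡61, 37^128≡21, 37^256≡41.
371 = 1 + 2 + 16 + 32 + 64 + 256, so 37^371 ≡ 37·69·41·81·61·41 ≡ 13 (mod 100).

13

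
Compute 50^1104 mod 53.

Successive squares of 50 mod 53: 50^1≡50, 50^2≡9, 50^4≡28, 50^8≡42, 50^16≡15, 50^32≡13, 50^64≡10, 50^128≡47, 50^256≡36, 50^512≡24, 50^1024≡46.
1104 = 16 + 64 + 1024, so 50^1104 ≡ 15·10·46 ≡ 10 (mod 53).

10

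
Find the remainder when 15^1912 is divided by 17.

By repeated squaring mod 17: 15^1≡15, 15^2≡4, 15^4≡16, 15^8≡1, 15^16≡1, 15^32≡1, 15^64≡1, 15^128≡1, 15^256≡1, 15^512≡1, 15^1024≡1.
1912 = 8 + 16 + 32 + 64 + 256 + 512 + 1024, so 15^1912 ≡ 1·1·1·1·1·1·1 ≡ 1 (mod 17).

1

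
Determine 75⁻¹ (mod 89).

19

75·19 = 1425 = 16·89 + 1, so 75⁻¹ ≡ 19 (mod 89).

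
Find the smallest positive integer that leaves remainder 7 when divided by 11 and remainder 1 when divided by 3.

7

x ≡ 1 (mod 3) gives x ∈ {1, 4, 7}.
The first of these with x mod 11 = 7 is 7.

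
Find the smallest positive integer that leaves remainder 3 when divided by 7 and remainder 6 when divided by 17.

108

x ≡ 3 (mod 7) gives x ∈ {3, 10, 17, 24, 31, 38, 45, 52, …}.
The first of these with x mod 17 = 6 is 108.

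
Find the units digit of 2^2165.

2

Powers of 2 mod 10 repeat with period 4: 2, 4, 8, 6.
2165 leaves remainder 1 on division by 4, so 2^2165 ends in 2.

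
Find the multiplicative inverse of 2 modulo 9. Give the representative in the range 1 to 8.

9 = 4·2 + 1
2 = 2·1 + 0
Back-substituting gives 2·5 ≡ 1 (mod 9).

5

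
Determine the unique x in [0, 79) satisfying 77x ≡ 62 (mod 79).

48

77⁻¹ ≡ 39 (mod 79) because 77·39 = 3003 = 38·79 + 1.
So x ≡ 39·62 = 2418 ≡ 48 (mod 79).
Check: 77·48 = 3696 = 46·79 + 62.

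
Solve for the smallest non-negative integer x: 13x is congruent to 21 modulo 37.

13⁻¹ ≡ 20 (mod 37) because 13·20 = 260 = 7·37 + 1.
Multiplying both sides by 20: x ≡ 20·21 = 420 ≡ 13 (mod 37).
Check: 13·13 = 169 = 4·37 + 21.

13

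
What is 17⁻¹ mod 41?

29

17·29 = 493 = 12·41 + 1, so 17⁻¹ ≡ 29 (mod 41).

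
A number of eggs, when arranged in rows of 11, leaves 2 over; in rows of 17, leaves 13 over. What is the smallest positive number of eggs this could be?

13

x ≡ 2 (mod 11) gives x ∈ {2, 13}.
The first of these with x mod 17 = 13 is 13.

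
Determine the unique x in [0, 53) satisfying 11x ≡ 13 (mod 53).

6

The inverse of 11 mod 53 is 29 (since 11·29 = 319 ≡ 1).
So x ≡ 29·13 = 377 ≡ 6 (mod 53).
Check: 11·6 = 66 = 1·53 + 13.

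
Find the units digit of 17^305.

7

Powers of 7 mod 10 repeat with period 4: 7, 9, 3, 1.
305 mod 4 = 1, so the last digit matches 7^1 = 7.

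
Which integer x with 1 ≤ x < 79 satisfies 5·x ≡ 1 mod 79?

16

5·16 = 80 = 1·79 + 1, so 5⁻¹ ≡ 16 (mod 79).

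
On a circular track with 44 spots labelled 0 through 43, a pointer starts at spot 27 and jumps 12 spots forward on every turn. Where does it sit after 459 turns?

35

459·12 = 5508.
5508 = 125·44 + 8, so 5508 mod 44 = 8.
(27 + 8) mod 44 = 35.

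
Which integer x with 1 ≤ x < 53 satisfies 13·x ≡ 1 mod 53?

53 = 4·13 + 1
13 = 13·1 + 0
Back-substituting gives 13·49 ≡ 1 (mod 53).

49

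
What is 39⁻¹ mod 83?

66

39·66 = 2574 = 31·83 + 1, so 39⁻¹ ≡ 66 (mod 83).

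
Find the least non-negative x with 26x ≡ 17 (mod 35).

2

The inverse of 26 mod 35 is 31 (since 26·31 = 806 ≡ 1).
So x ≡ 31·17 = 527 ≡ 2 (mod 35).
Check: 26·2 = 52 = 1·35 + 17.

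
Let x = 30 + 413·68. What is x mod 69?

413·68 = 28084.
28084 mod 69 = 1 (since 407·69 = 28083).
(30 + 1) mod 69 = 31.

31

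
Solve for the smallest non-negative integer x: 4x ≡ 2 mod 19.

4⁻¹ ≡ 5 (mod 19) because 4·5 = 20 = 1·19 + 1.
Multiplying both sides by 5: x ≡ 5·2 = 10 ≡ 10 (mod 19).
Check: 4·10 = 40 = 2·19 + 2.

10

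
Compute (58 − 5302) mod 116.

92

5302 = 45·116 + 82, so 5302 mod 116 = 82.
(58 − 82) mod 116 = 92.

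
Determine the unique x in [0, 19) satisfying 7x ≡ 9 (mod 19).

4

The inverse of 7 mod 19 is 11 (since 7·11 = 77 ≡ 1).
Multiplying both sides by 11: x ≡ 11·9 = 99 ≡ 4 (mod 19).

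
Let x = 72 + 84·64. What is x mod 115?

43

84·64 = 5376.
Dividing 5376 by 115 gives quotient 46 and remainder 86.
(72 + 86) mod 115 = 43.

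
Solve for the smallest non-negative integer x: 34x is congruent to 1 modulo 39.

The inverse of 34 mod 39 is 31 (since 34·31 = 1054 ≡ 1).
So x ≡ 31·1 = 31 ≡ 31 (mod 39).
Check: 34·31 = 1054 = 27·39 + 1.

31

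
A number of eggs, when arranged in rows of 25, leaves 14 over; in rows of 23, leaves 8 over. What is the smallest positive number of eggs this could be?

514

x ≡ 8 (mod 23) gives x ∈ {8, 31, 54, 77, 100, 123, 146, 169, …}.
The first of these with x mod 25 = 14 is 514.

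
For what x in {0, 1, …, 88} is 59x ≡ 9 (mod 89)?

59⁻¹ ≡ 86 (mod 89) because 59·86 = 5074 = 57·89 + 1.
Multiplying both sides by 86: x ≡ 86·9 = 774 ≡ 62 (mod 89).
Check: 59·62 = 3658 = 41·89 + 9.

62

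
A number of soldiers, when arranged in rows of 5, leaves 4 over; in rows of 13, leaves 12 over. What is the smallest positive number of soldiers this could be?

64

x ≡ 4 (mod 5) gives x ∈ {4, 9, 14, 19, 24, 29, 34, 39, …}.
The first of these with x mod 13 = 12 is 64.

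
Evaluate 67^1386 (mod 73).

Square-and-reduce mod 73: 67^1≡67, 67^2≡36, 67^4≡55, 67^8≡32, 67^16≡2, 67^32≡4, 67^64≡16, 67^128≡37, 67^256≡55, 67^512≡32, 67^1024≡2.
Since 1386 = 2 + 8 + 32 + 64 + 256 + 1024 in binary, 67^1386 ≡ 36·32·4·16·55·2 ≡ 72 (mod 73).

72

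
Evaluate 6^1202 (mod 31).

5

Square-and-reduce mod 31: 6^1≡6, 6^2≡5, 6^4≡25, 6^8≡5, 6^16≡25, 6^32≡5, 6^64≡25, 6^128≡5, 6^256≡25, 6^512≡5, 6^1024≡25.
Since 1202 = 2 + 16 + 32 + 128 + 1024 in binary, 6^1202 ≡ 5·25·5·5·25 ≡ 5 (mod 31).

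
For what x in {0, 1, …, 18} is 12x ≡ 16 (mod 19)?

14

12⁻¹ ≡ 8 (mod 19) because 12·8 = 96 = 5·19 + 1.
Multiplying both sides by 8: x ≡ 8·16 = 128 ≡ 14 (mod 19).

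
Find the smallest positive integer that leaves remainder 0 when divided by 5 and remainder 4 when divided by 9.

40

Since 9·4 ≡ 1 (mod 5), take x = 4 + 9·((0−4)·4 mod 5) = 4 + 9·4 = 40.
Check: 40 mod 5 = 0, 40 mod 9 = 4.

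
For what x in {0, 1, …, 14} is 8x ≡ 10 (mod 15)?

5

The inverse of 8 mod 15 is 2 (since 8·2 = 16 ≡ 1).
So x ≡ 2·10 = 20 ≡ 5 (mod 15).
Check: 8·5 = 40 = 2·15 + 10.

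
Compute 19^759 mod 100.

79

Successive squares of 19 mod 100: 19^1≡19, 19^2≡61, 19^4≡21, 19^8≡41, 19^16≡81, 19^32≡61, 19^64≡21, 19^128≡41, 19^256≡81, 19^512≡61.
759 = 1 + 2 + 4 + 16 + 32 + 64 + 128 + 512, so 19^759 ≡ 19·61·21·81·61·21·41·61 ≡ 79 (mod 100).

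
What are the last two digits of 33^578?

09

Successive squares of 33 mod 100: 33^1≡33, 33^2≡89, 33^4≡21, 33^8≡41, 33^16≡81, 33^32≡61, 33^64≡21, 33^128≡41, 33^256≡81, 33^512≡61.
Since 578 = 2 + 64 + 512 in binary, 33^578 ≡ 89·21·61 ≡ 9 (mod 100).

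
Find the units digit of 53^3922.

9

Powers of 3 mod 10 repeat with period 4: 3, 9, 7, 1.
3922 mod 4 = 2, so the last digit matches 3^2 = 9.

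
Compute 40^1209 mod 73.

Square-and-reduce mod 73: 40^1≡40, 40^2≡67, 40^4≡36, 40^8≡55, 40^16≡32, 40^32≡2, 40^64≡4, 40^128≡16, 40^256≡37, 40^512≡55, 40^1024≡32.
1209 = 1 + 8 + 16 + 32 + 128 + 1024, so 40^1209 ≡ 40·55·32·2·16·32 ≡ 56 (mod 73).

56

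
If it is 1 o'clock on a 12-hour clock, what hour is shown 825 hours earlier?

4

Dividing 825 by 12 gives quotient 68 and remainder 9.
1 − 9 → 4 on a 12-hour dial.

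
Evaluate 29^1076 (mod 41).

Square-and-reduce mod 41: 29^1≡29, 29^2≡21, 29^4≡31, 29^8≡18, 29^16≡37, 29^32≡16, 29^64≡10, 29^128≡18, 29^256≡37, 29^512≡16, 29^1024≡10.
Since 1076 = 4 + 16 + 32 + 1024 in binary, 29^1076 ≡ 31·37·16·10 ≡ 4 (mod 41).

4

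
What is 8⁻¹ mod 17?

15

8·15 = 120 = 7·17 + 1, so 8⁻¹ ≡ 15 (mod 17).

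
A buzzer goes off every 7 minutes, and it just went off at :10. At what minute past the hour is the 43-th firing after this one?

43·7 = 301.
Dividing 301 by 60 gives quotient 5 and remainder 1.
(10 + 1) mod 60 = 11.

11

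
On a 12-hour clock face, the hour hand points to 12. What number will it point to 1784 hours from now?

1784 − 148·12 = 8, so 1784 ≡ 8 (mod 12).
12 + 8 → 8 on a 12-hour dial.

8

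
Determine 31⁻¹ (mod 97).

72

31·72 = 2232 = 23·97 + 1, so 31⁻¹ ≡ 72 (mod 97).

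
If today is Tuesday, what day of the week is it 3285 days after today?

Thursday

3285 − 469·7 = 2, so 3285 ≡ 2 (mod 7).
Tuesday + 2 days → Thursday.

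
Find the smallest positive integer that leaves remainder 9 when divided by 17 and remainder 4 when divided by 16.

196

Since 16·16 ≡ 1 (mod 17), take x = 4 + 16·((9−4)·16 mod 17) = 4 + 16·12 = 196.
Check: 196 mod 17 = 9, 196 mod 16 = 4.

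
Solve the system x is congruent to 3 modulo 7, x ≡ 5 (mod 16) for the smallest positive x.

x ≡ 3 (mod 7) gives x ∈ {3, 10, 17, 24, 31, 38, 45, 52, …}.
The first of these with x mod 16 = 5 is 101.

101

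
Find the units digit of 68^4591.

2

The units digit of 68^n cycles with period 4: 8, 4, 2, 6, …
4591 mod 4 = 3, so the last digit matches 8^3 = 2.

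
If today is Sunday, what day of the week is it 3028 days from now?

3028 = 432·7 + 4, so 3028 mod 7 = 4.
Sunday + 4 days → Thursday.

Thursday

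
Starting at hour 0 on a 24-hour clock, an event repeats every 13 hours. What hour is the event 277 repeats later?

1

277·13 = 3601.
Dividing 3601 by 24 gives quotient 150 and remainder 1.
(0 + 1) mod 24 = 1.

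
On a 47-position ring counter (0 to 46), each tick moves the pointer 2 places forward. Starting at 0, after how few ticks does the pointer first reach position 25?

The inverse of 2 mod 47 is 24 (since 2·24 = 48 ≡ 1).
So x ≡ 24·25 = 600 ≡ 36 (mod 47).
Check: 2·36 = 72 = 1·47 + 25.

36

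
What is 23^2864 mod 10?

Last digits of 3^n: 3, 9, 7, 1 (period 4).
2864 mod 4 = 0, so the last digit matches 3^4 = 1.

1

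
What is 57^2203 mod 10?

The units digit of 57^n cycles with period 4: 7, 9, 3, 1, …
2203 leaves remainder 3 on division by 4, so 57^2203 ends in 3.

3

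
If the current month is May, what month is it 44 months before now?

September

44 mod 12 = 8 (since 3·12 = 36).
May − 8 months → September.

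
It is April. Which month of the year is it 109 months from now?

Dividing 109 by 12 gives quotient 9 and remainder 1.
April + 1 month → May.

May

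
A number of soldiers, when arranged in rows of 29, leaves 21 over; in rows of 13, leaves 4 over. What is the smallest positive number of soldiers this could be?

x ≡ 4 (mod 13) gives x ∈ {4, 17, 30, 43, 56, 69, 82, 95, …}.
The first of these with x mod 29 = 21 is 108.

108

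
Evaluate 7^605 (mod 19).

By repeated squaring mod 19: 7^1≡7, 7^2≡11, 7^4≡7, 7^8≡11, 7^16≡7, 7^32≡11, 7^64≡7, 7^128≡11, 7^256≡7, 7^512≡11.
Since 605 = 1 + 4 + 8 + 16 + 64 + 512 in binary, 7^605 ≡ 7·7·11·7·7·11 ≡ 11 (mod 19).

11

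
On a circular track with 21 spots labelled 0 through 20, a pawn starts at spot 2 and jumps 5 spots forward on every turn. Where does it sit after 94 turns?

94·5 = 470.
470 mod 21 = 8 (since 22·21 = 462).
(2 + 8) mod 21 = 10.

10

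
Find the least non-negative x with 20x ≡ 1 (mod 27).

20⁻¹ ≡ 23 (mod 27) because 20·23 = 460 = 17·27 + 1.
Multiplying both sides by 23: x ≡ 23·1 = 23 ≡ 23 (mod 27).

23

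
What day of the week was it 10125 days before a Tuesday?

Saturday

10125 = 1446·7 + 3, so 10125 mod 7 = 3.
Tuesday − 3 days → Saturday.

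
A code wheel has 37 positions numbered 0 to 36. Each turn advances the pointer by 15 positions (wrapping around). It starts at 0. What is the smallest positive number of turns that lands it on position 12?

23

15⁻¹ ≡ 5 (mod 37) because 15·5 = 75 = 2·37 + 1.
So x ≡ 5·12 = 60 ≡ 23 (mod 37).
Check: 15·23 = 345 = 9·37 + 12.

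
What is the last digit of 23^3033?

3

Last digits of 3^n: 3, 9, 7, 1 (period 4).
3033 mod 4 = 1, so the last digit matches 3^1 = 3.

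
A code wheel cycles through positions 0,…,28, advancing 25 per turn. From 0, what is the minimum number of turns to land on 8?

25⁻¹ ≡ 7 (mod 29) because 25·7 = 175 = 6·29 + 1.
So x ≡ 7·8 = 56 ≡ 27 (mod 29).

27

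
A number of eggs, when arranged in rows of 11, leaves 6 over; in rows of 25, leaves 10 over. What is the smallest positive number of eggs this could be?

160

Since 25·4 ≡ 1 (mod 11), take x = 10 + 25·((6−10)·4 mod 11) = 10 + 25·6 = 160.
Check: 160 mod 11 = 6, 160 mod 25 = 10.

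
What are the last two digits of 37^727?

By repeated squaring mod 100: 37^1≡37, 37^2≡69, 37^4≡61, 37^8≡21, 37^16≡41, 37^32≡81, 37^64≡61, 37^128≡21, 37^256≡41, 37^512≡81.
Since 727 = 1 + 2 + 4 + 16 + 64 + 128 + 512 in binary, 37^727 ≡ 37·69·61·41·61·21·81 ≡ 33 (mod 100).

33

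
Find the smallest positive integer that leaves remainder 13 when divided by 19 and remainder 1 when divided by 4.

x ≡ 1 (mod 4) gives x ∈ {1, 5, 9, 13}.
The first of these with x mod 19 = 13 is 13.

13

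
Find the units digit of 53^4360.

1

Last digits of 3^n: 3, 9, 7, 1 (period 4).
4360 mod 4 = 0, so the last digit matches 3^4 = 1.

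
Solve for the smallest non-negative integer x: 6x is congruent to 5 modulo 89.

6⁻¹ ≡ 15 (mod 89) because 6·15 = 90 = 1·89 + 1.
Multiplying both sides by 15: x ≡ 15·5 = 75 ≡ 75 (mod 89).

75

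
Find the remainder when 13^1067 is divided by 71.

By repeated squaring mod 71: 13^1≡13, 13^2≡27, 13^4≡19, 13^8≡6, 13^16≡36, 13^32≡18, 13^64≡40, 13^128≡38, 13^256≡24, 13^512≡8, 13^1024≡64.
Since 1067 = 1 + 2 + 8 + 32 + 1024 in binary, 13^1067 ≡ 13·27·6·18·64 ≡ 42 (mod 71).

42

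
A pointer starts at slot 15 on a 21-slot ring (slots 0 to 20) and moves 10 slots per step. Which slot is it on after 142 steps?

7

142·10 = 1420.
1420 mod 21 = 13 (since 67·21 = 1407).
(15 + 13) mod 21 = 7.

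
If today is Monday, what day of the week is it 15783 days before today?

15783 mod 7 = 5 (since 2254·7 = 15778).
Monday − 5 days → Wednesday.

Wednesday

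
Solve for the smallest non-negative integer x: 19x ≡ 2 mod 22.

14

19⁻¹ ≡ 7 (mod 22) because 19·7 = 133 = 6·22 + 1.
Multiplying both sides by 7: x ≡ 7·2 = 14 ≡ 14 (mod 22).
Check: 19·14 = 266 = 12·22 + 2.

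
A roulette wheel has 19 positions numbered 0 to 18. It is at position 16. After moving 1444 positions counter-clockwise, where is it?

16

1444 mod 19 = 0 (since 76·19 = 1444).
(16 − 0) mod 19 = 16.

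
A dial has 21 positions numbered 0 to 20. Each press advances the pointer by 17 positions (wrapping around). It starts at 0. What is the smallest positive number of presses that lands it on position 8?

The inverse of 17 mod 21 is 5 (since 17·5 = 85 ≡ 1).
Multiplying both sides by 5: x ≡ 5·8 = 40 ≡ 19 (mod 21).
Check: 17·19 = 323 = 15·21 + 8.

19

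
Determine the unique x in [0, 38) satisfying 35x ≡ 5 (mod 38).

The inverse of 35 mod 38 is 25 (since 35·25 = 875 ≡ 1).
So x ≡ 25·5 = 125 ≡ 11 (mod 38).

11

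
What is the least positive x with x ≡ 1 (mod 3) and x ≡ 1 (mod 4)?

x ≡ 1 (mod 3) gives x ∈ {1}.
The first of these with x mod 4 = 1 is 1.

1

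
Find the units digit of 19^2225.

Last digits of 9^n: 9, 1 (period 2).
2225 mod 2 = 1, so the last digit matches 9^1 = 9.

9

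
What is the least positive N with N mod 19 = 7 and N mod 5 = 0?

45

x ≡ 0 (mod 5) gives x ∈ {0, 5, 10, 15, 20, 25, 30, 35, …}.
The first of these with x mod 19 = 7 is 45.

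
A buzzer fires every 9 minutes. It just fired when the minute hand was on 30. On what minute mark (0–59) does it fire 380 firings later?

30

380·9 = 3420.
3420 − 57·60 = 0, so 3420 ≡ 0 (mod 60).
(30 + 0) mod 60 = 30.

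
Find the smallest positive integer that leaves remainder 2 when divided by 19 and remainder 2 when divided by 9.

Since 9·17 ≡ 1 (mod 19), take x = 2 + 9·((2−2)·17 mod 19) = 2 + 9·0 = 2.
Check: 2 mod 19 = 2, 2 mod 9 = 2.

2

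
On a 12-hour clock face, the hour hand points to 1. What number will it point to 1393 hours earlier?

1393 − 116·12 = 1, so 1393 ≡ 1 (mod 12).
1 − 1 → 12 on a 12-hour dial.

12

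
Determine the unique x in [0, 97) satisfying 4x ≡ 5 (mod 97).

74

4⁻¹ ≡ 73 (mod 97) because 4·73 = 292 = 3·97 + 1.
Multiplying both sides by 73: x ≡ 73·5 = 365 ≡ 74 (mod 97).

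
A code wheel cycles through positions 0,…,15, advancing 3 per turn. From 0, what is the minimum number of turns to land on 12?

3⁻¹ ≡ 11 (mod 16) because 3·11 = 33 = 2·16 + 1.
So x ≡ 11·12 = 132 ≡ 4 (mod 16).

4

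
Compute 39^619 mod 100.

59

By repeated squaring mod 100: 39^1≡39, 39^2≡21, 39^4≡41, 39^8≡81, 39^16≡61, 39^32≡21, 39^64≡41, 39^128≡81, 39^256≡61, 39^512≡21.
Since 619 = 1 + 2 + 8 + 32 + 64 + 512 in binary, 39^619 ≡ 39·21·81·21·41·21 ≡ 59 (mod 100).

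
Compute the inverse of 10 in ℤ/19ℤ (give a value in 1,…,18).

10·2 = 20 = 1·19 + 1, so 10⁻¹ ≡ 2 (mod 19).

2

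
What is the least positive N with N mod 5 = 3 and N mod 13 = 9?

48

x ≡ 3 (mod 5) gives x ∈ {3, 8, 13, 18, 23, 28, 33, 38, …}.
The first of these with x mod 13 = 9 is 48.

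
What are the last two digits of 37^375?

93

Square-and-reduce mod 100: 37^1≡37, 37^2≡69, 37^4≡61, 37^8≡21, 37^16≡41, 37^32≡81, 37^64≡61, 37^128≡21, 37^256≡41.
Since 375 = 1 + 2 + 4 + 16 + 32 + 64 + 256 in binary, 37^375 ≡ 37·69·61·41·81·61·41 ≡ 93 (mod 100).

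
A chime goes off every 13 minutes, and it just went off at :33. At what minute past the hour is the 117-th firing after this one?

54

117·13 = 1521.
Dividing 1521 by 60 gives quotient 25 and remainder 21.
(33 + 21) mod 60 = 54.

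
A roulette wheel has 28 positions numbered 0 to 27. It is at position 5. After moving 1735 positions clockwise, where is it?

4

1735 − 61·28 = 27, so 1735 ≡ 27 (mod 28).
(5 + 27) mod 28 = 4.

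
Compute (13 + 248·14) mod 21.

248·14 = 3472.
3472 mod 21 = 7 (since 165·21 = 3465).
(13 + 7) mod 21 = 20.

20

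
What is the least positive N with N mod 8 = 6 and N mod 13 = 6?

6

Since 13·5 ≡ 1 (mod 8), take x = 6 + 13·((6−6)·5 mod 8) = 6 + 13·0 = 6.
Check: 6 mod 8 = 6, 6 mod 13 = 6.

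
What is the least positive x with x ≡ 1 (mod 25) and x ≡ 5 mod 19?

176

x ≡ 5 (mod 19) gives x ∈ {5, 24, 43, 62, 81, 100, 119, 138, …}.
The first of these with x mod 25 = 1 is 176.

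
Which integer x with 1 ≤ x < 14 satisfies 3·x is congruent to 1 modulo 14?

14 = 4·3 + 2
3 = 1·2 + 1
2 = 2·1 + 0
Back-substituting gives 3·5 ≡ 1 (mod 14).

5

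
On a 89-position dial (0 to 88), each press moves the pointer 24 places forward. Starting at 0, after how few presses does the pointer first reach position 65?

24⁻¹ ≡ 26 (mod 89) because 24·26 = 624 = 7·89 + 1.
Multiplying both sides by 26: x ≡ 26·65 = 1690 ≡ 88 (mod 89).

88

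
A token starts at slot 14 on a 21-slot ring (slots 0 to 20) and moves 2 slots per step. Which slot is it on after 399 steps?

14

399·2 = 798.
798 mod 21 = 0 (since 38·21 = 798).
(14 + 0) mod 21 = 14.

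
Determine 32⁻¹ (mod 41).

32·9 = 288 = 7·41 + 1, so 32⁻¹ ≡ 9 (mod 41).

9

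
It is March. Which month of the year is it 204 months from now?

204 = 17·12 + 0, so 204 mod 12 = 0.
March + 0 months → March.

March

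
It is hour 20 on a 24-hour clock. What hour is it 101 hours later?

1

Dividing 101 by 24 gives quotient 4 and remainder 5.
(20 + 5) mod 24 = 1.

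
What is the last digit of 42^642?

4

The units digit of 42^n cycles with period 4: 2, 4, 8, 6, …
642 leaves remainder 2 on division by 4, so 42^642 ends in 4.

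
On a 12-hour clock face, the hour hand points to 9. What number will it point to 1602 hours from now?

1602 − 133·12 = 6, so 1602 ≡ 6 (mod 12).
9 + 6 → 3 on a 12-hour dial.

3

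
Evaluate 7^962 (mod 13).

10

Successive squares of 7 mod 13: 7^1≡7, 7^2≡10, 7^4≡9, 7^8≡3, 7^16≡9, 7^32≡3, 7^64≡9, 7^128≡3, 7^256≡9, 7^512≡3.
962 = 2 + 64 + 128 + 256 + 512, so 7^962 ≡ 10·9·3·9·3 ≡ 10 (mod 13).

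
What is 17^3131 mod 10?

3

Powers of 7 mod 10 repeat with period 4: 7, 9, 3, 1.
3131 leaves remainder 3 on division by 4, so 17^3131 ends in 3.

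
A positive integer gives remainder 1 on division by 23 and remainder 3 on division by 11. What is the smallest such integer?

x ≡ 3 (mod 11) gives x ∈ {3, 14, 25, 36, 47}.
The first of these with x mod 23 = 1 is 47.

47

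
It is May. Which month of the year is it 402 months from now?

Dividing 402 by 12 gives quotient 33 and remainder 6.
May + 6 months → November.

November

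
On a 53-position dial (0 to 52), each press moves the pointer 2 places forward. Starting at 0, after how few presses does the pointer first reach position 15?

The inverse of 2 mod 53 is 27 (since 2·27 = 54 ≡ 1).
Multiplying both sides by 27: x ≡ 27·15 = 405 ≡ 34 (mod 53).
Check: 2·34 = 68 = 1·53 + 15.

34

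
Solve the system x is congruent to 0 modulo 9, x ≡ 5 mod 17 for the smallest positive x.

x ≡ 0 (mod 9) gives x ∈ {0, 9, 18, 27, 36, 45, 54, 63, …}.
The first of these with x mod 17 = 5 is 90.

90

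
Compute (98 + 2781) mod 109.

2781 − 25·109 = 56, so 2781 ≡ 56 (mod 109).
(98 + 56) mod 109 = 45.

45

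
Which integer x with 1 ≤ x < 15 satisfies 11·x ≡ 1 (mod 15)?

11

11·11 = 121 = 8·15 + 1, so 11⁻¹ ≡ 11 (mod 15).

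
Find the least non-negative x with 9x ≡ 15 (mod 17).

13

9⁻¹ ≡ 2 (mod 17) because 9·2 = 18 = 1·17 + 1.
So x ≡ 2·15 = 30 ≡ 13 (mod 17).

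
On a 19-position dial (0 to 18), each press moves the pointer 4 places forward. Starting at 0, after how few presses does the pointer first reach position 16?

4⁻¹ ≡ 5 (mod 19) because 4·5 = 20 = 1·19 + 1.
So x ≡ 5·16 = 80 ≡ 4 (mod 19).

4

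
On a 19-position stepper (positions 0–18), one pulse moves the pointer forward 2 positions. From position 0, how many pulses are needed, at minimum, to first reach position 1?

19 = 9·2 + 1
2 = 2·1 + 0
Back-substituting gives 2·10 ≡ 1 (mod 19).

10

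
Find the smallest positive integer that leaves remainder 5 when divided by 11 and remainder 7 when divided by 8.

x ≡ 7 (mod 8) gives x ∈ {7, 15, 23, 31, 39, 47, 55, 63, …}.
The first of these with x mod 11 = 5 is 71.

71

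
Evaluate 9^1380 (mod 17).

16

Square-and-reduce mod 17: 9^1≡9, 9^2≡13, 9^4≡16, 9^8≡1, 9^16≡1, 9^32≡1, 9^64≡1, 9^128≡1, 9^256≡1, 9^512≡1, 9^1024≡1.
1380 = 4 + 32 + 64 + 256 + 1024, so 9^1380 ≡ 16·1·1·1·1 ≡ 16 (mod 17).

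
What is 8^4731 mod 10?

Last digits of 8^n: 8, 4, 2, 6 (period 4).
4731 leaves remainder 3 on division by 4, so 8^4731 ends in 2.

2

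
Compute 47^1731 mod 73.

Square-and-reduce mod 73: 47^1≡47, 47^2≡19, 47^4≡69, 47^8≡16, 47^16≡37, 47^32≡55, 47^64≡32, 47^128≡2, 47^256≡4, 47^512≡16, 47^1024≡37.
Since 1731 = 1 + 2 + 64 + 128 + 512 + 1024 in binary, 47^1731 ≡ 47·19·32·2·16·37 ≡ 17 (mod 73).

17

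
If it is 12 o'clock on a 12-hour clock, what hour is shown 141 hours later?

9

Dividing 141 by 12 gives quotient 11 and remainder 9.
12 + 9 → 9 on a 12-hour dial.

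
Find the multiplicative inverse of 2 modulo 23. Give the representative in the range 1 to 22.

23 = 11·2 + 1
2 = 2·1 + 0
Back-substituting gives 2·12 ≡ 1 (mod 23).

12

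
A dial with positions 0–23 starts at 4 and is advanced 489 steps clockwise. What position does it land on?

489 − 20·24 = 9, so 489 ≡ 9 (mod 24).
(4 + 9) mod 24 = 13.

13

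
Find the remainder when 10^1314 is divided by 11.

Square-and-reduce mod 11: 10^1≡10, 10^2≡1, 10^4≡1, 10^8≡1, 10^16≡1, 10^32≡1, 10^64≡1, 10^128≡1, 10^256≡1, 10^512≡1, 10^1024≡1.
1314 = 2 + 32 + 256 + 1024, so 10^1314 ≡ 1·1·1·1 ≡ 1 (mod 11).

1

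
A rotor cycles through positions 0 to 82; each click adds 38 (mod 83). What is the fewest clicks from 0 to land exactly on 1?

59

83 = 2·38 + 7
38 = 5·7 + 3
7 = 2·3 + 1
3 = 3·1 + 0
Back-substituting gives 38·59 ≡ 1 (mod 83).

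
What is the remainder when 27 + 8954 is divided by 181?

8954 − 49·181 = 85, so 8954 ≡ 85 (mod 181).
(27 + 85) mod 181 = 112.

112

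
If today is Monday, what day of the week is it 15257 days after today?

Dividing 15257 by 7 gives quotient 2179 and remainder 4.
Monday + 4 days → Friday.

Friday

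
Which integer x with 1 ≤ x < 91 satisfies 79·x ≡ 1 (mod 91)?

79·53 = 4187 = 46·91 + 1, so 79⁻¹ ≡ 53 (mod 91).

53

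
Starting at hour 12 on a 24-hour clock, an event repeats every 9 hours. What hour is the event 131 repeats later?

15

131·9 = 1179.
Dividing 1179 by 24 gives quotient 49 and remainder 3.
(12 + 3) mod 24 = 15.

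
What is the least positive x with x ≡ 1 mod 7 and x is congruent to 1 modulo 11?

Since 11·2 ≡ 1 (mod 7), take x = 1 + 11·((1−1)·2 mod 7) = 1 + 11·0 = 1.
Check: 1 mod 7 = 1, 1 mod 11 = 1.

1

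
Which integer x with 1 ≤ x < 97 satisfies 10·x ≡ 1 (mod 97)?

97 = 9·10 + 7
10 = 1·7 + 3
7 = 2·3 + 1
3 = 3·1 + 0
Back-substituting gives 10·68 ≡ 1 (mod 97).

68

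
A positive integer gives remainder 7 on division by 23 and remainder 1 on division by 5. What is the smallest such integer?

76

Since 5·14 ≡ 1 (mod 23), take x = 1 + 5·((7−1)·14 mod 23) = 1 + 5·15 = 76.
Check: 76 mod 23 = 7, 76 mod 5 = 1.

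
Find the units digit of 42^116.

6

Powers of 2 mod 10 repeat with period 4: 2, 4, 8, 6.
116 mod 4 = 0, so the last digit matches 2^4 = 6.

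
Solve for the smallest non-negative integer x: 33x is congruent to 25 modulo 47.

The inverse of 33 mod 47 is 10 (since 33·10 = 330 ≡ 1).
Multiplying both sides by 10: x ≡ 10·25 = 250 ≡ 15 (mod 47).
Check: 33·15 = 495 = 10·47 + 25.

15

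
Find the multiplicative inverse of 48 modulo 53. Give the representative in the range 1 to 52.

21

48·21 = 1008 = 19·53 + 1, so 48⁻¹ ≡ 21 (mod 53).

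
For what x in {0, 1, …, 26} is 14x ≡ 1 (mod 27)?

2

14⁻¹ ≡ 2 (mod 27) because 14·2 = 28 = 1·27 + 1.
So x ≡ 2·1 = 2 ≡ 2 (mod 27).
Check: 14·2 = 28 = 1·27 + 1.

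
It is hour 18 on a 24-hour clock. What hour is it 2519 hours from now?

17

2519 mod 24 = 23 (since 104·24 = 2496).
(18 + 23) mod 24 = 17.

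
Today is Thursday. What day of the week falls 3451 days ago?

3451 mod 7 = 0 (since 493·7 = 3451).
Thursday − 0 days → Thursday.

Thursday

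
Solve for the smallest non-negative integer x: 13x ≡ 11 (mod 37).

The inverse of 13 mod 37 is 20 (since 13·20 = 260 ≡ 1).
So x ≡ 20·11 = 220 ≡ 35 (mod 37).

35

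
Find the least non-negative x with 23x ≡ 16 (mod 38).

4

The inverse of 23 mod 38 is 5 (since 23·5 = 115 ≡ 1).
Multiplying both sides by 5: x ≡ 5·16 = 80 ≡ 4 (mod 38).
Check: 23·4 = 92 = 2·38 + 16.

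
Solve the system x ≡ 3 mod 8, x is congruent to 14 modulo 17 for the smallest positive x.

x ≡ 3 (mod 8) gives x ∈ {3, 11, 19, 27, 35, 43, 51, 59, …}.
The first of these with x mod 17 = 14 is 99.

99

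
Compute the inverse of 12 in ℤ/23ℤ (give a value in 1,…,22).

2

12·2 = 24 = 1·23 + 1, so 12⁻¹ ≡ 2 (mod 23).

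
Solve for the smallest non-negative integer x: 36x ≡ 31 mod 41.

2

The inverse of 36 mod 41 is 8 (since 36·8 = 288 ≡ 1).
Multiplying both sides by 8: x ≡ 8·31 = 248 ≡ 2 (mod 41).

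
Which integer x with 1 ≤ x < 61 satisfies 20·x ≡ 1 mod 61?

20·58 = 1160 = 19·61 + 1, so 20⁻¹ ≡ 58 (mod 61).

58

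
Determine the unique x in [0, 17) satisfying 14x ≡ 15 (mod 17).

12

The inverse of 14 mod 17 is 11 (since 14·11 = 154 ≡ 1).
So x ≡ 11·15 = 165 ≡ 12 (mod 17).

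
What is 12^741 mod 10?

2

Powers of 2 mod 10 repeat with period 4: 2, 4, 8, 6.
741 leaves remainder 1 on division by 4, so 12^741 ends in 2.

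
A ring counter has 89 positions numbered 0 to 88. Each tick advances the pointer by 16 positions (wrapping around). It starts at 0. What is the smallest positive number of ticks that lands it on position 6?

16⁻¹ ≡ 39 (mod 89) because 16·39 = 624 = 7·89 + 1.
Multiplying both sides by 39: x ≡ 39·6 = 234 ≡ 56 (mod 89).

56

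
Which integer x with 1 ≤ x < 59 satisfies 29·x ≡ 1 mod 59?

57

29·57 = 1653 = 28·59 + 1, so 29⁻¹ ≡ 57 (mod 59).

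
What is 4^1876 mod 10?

6

The units digit of 4^n cycles with period 2: 4, 6, …
1876 mod 2 = 0, so the last digit matches 4^2 = 6.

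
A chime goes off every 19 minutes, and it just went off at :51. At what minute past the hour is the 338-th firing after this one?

338·19 = 6422.
6422 = 107·60 + 2, so 6422 mod 60 = 2.
(51 + 2) mod 60 = 53.

53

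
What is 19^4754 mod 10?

1

The units digit of 19^n cycles with period 2: 9, 1, …
4754 mod 2 = 0, so the last digit matches 9^2 = 1.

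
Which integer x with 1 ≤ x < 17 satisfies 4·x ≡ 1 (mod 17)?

17 = 4·4 + 1
4 = 4·1 + 0
Back-substituting gives 4·13 ≡ 1 (mod 17).

13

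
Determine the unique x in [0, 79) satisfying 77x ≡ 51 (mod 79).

77⁻¹ ≡ 39 (mod 79) because 77·39 = 3003 = 38·79 + 1.
Multiplying both sides by 39: x ≡ 39·51 = 1989 ≡ 14 (mod 79).

14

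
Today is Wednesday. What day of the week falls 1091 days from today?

Tuesday

1091 = 155·7 + 6, so 1091 mod 7 = 6.
Wednesday + 6 days → Tuesday.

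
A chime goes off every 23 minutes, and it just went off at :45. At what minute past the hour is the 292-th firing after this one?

41

292·23 = 6716.
6716 = 111·60 + 56, so 6716 mod 60 = 56.
(45 + 56) mod 60 = 41.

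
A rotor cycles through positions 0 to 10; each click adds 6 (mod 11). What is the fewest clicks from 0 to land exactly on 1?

2

6·2 = 12 = 1·11 + 1, so 6⁻¹ ≡ 2 (mod 11).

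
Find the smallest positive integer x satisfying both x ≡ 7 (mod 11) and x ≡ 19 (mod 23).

Since 23·1 ≡ 1 (mod 11), take x = 19 + 23·((7−19)·1 mod 11) = 19 + 23·10 = 249.
Check: 249 mod 11 = 7, 249 mod 23 = 19.

249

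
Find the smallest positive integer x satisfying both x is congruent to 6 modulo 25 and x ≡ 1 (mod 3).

Since 3·17 ≡ 1 (mod 25), take x = 1 + 3·((6−1)·17 mod 25) = 1 + 3·10 = 31.
Check: 31 mod 25 = 6, 31 mod 3 = 1.

31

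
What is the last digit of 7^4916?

1

Powers of 7 mod 10 repeat with period 4: 7, 9, 3, 1.
4916 mod 4 = 0, so the last digit matches 7^4 = 1.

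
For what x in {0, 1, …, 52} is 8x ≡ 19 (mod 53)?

The inverse of 8 mod 53 is 20 (since 8·20 = 160 ≡ 1).
So x ≡ 20·19 = 380 ≡ 9 (mod 53).

9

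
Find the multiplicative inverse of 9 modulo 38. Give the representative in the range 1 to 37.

9·17 = 153 = 4·38 + 1, so 9⁻¹ ≡ 17 (mod 38).

17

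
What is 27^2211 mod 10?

3

Powers of 7 mod 10 repeat with period 4: 7, 9, 3, 1.
2211 leaves remainder 3 on division by 4, so 27^2211 ends in 3.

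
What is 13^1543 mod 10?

The units digit of 13^n cycles with period 4: 3, 9, 7, 1, …
1543 leaves remainder 3 on division by 4, so 13^1543 ends in 7.

7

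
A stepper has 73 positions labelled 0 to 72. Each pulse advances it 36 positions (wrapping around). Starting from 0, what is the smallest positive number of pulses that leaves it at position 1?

73 = 2·36 + 1
36 = 36·1 + 0
Back-substituting gives 36·71 ≡ 1 (mod 73).

71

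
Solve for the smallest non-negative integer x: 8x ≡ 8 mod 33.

1

The inverse of 8 mod 33 is 29 (since 8·29 = 232 ≡ 1).
Multiplying both sides by 29: x ≡ 29·8 = 232 ≡ 1 (mod 33).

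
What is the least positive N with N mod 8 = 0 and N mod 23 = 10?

x ≡ 0 (mod 8) gives x ∈ {0, 8, 16, 24, 32, 40, 48, 56}.
The first of these with x mod 23 = 10 is 56.

56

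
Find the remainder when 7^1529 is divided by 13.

11

Successive squares of 7 mod 13: 7^1≡7, 7^2≡10, 7^4≡9, 7^8≡3, 7^16≡9, 7^32≡3, 7^64≡9, 7^128≡3, 7^256≡9, 7^512≡3, 7^1024≡9.
Since 1529 = 1 + 8 + 16 + 32 + 64 + 128 + 256 + 1024 in binary, 7^1529 ≡ 7·3·9·3·9·3·9·9 ≡ 11 (mod 13).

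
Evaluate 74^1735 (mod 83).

5

By repeated squaring mod 83: 74^1≡74, 74^2≡81, 74^4≡4, 74^8≡16, 74^16≡7, 74^32≡49, 74^64≡77, 74^128≡36, 74^256≡51, 74^512≡28, 74^1024≡37.
Since 1735 = 1 + 2 + 4 + 64 + 128 + 512 + 1024 in binary, 74^1735 ≡ 74·81·4·77·36·28·37 ≡ 5 (mod 83).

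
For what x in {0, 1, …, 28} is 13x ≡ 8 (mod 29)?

14

The inverse of 13 mod 29 is 9 (since 13·9 = 117 ≡ 1).
So x ≡ 9·8 = 72 ≡ 14 (mod 29).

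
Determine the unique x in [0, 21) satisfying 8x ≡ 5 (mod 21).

19

The inverse of 8 mod 21 is 8 (since 8·8 = 64 ≡ 1).
So x ≡ 8·5 = 40 ≡ 19 (mod 21).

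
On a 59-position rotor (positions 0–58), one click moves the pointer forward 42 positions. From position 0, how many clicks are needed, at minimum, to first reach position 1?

52

42·52 = 2184 = 37·59 + 1, so 42⁻¹ ≡ 52 (mod 59).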